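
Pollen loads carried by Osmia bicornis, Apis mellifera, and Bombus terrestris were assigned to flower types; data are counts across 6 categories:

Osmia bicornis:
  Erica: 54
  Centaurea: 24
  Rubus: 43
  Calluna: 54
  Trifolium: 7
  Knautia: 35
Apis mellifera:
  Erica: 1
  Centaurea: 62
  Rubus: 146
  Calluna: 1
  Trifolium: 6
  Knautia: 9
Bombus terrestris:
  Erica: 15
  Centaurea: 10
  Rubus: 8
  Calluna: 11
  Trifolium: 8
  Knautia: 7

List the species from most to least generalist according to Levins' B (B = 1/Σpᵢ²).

Proportions for Osmia bicornis (n=217): 54/217=0.2488, 24/217=0.1106, 43/217=0.1982, 54/217=0.2488, 7/217=0.0323, 35/217=0.1613
Proportions for Apis mellifera (n=225): 1/225=0.0044, 62/225=0.2756, 146/225=0.6489, 1/225=0.0044, 6/225=0.0267, 9/225=0.0400
Proportions for Bombus terrestris (n=59): 15/59=0.2542, 10/59=0.1695, 8/59=0.1356, 11/59=0.1864, 8/59=0.1356, 7/59=0.1186
Σp_bicoᵢ² = 0.2488² + 0.1106² + 0.1982² + 0.2488² + 0.0323² + 0.1613² = 0.061901 + 0.012232 + 0.039283 + 0.061901 + 0.001043 + 0.026018 = 0.202378
B_bico = 1 / 0.202378 = 4.9412
Σp_mellᵢ² = 0.0044² + 0.2756² + 0.6489² + 0.0044² + 0.0267² + 0.0400² = 0.000019 + 0.075955 + 0.421071 + 0.000019 + 0.000713 + 0.001600 = 0.499377
B_mell = 1 / 0.499377 = 2.0025
Σp_terrᵢ² = 0.2542² + 0.1695² + 0.1356² + 0.1864² + 0.1356² + 0.1186² = 0.064618 + 0.028730 + 0.018387 + 0.034745 + 0.018387 + 0.014066 = 0.178933
B_terr = 1 / 0.178933 = 5.5887
Ranking by B (broadest → narrowest): Bombus terrestris (5.59) > Osmia bicornis (4.94) > Apis mellifera (2.00)

Bombus terrestris > Osmia bicornis > Apis mellifera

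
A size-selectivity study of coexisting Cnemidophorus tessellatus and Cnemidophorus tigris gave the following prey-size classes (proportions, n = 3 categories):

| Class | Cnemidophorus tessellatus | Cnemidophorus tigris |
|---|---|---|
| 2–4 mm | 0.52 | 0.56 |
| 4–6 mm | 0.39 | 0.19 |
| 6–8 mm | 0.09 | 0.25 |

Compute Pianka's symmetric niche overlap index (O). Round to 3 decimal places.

0.920

Σ p₁ᵢp₂ᵢ = 0.2912 + 0.0741 + 0.0225 = 0.3878
Σp_1ᵢ² = 0.52² + 0.39² + 0.09² = 0.2704 + 0.1521 + 0.0081 = 0.4306
Σp_2ᵢ² = 0.56² + 0.19² + 0.25² = 0.3136 + 0.0361 + 0.0625 = 0.4122
O = 0.3878 / √(0.4306 × 0.4122) = 0.3878 / 0.421300 = 0.92048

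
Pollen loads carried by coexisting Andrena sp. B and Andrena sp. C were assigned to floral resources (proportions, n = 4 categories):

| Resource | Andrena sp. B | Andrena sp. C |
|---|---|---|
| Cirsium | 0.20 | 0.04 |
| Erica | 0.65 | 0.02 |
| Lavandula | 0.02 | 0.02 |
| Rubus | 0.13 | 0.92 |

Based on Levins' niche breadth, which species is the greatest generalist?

Σp_Bᵢ² = 0.20² + 0.65² + 0.02² + 0.13² = 0.0400 + 0.4225 + 0.0004 + 0.0169 = 0.4798
B_B = 1 / 0.4798 = 2.0842
Σp_Cᵢ² = 0.04² + 0.02² + 0.02² + 0.92² = 0.0016 + 0.0004 + 0.0004 + 0.8464 = 0.8488
B_C = 1 / 0.8488 = 1.1781
Highest B → broadest niche (most generalist): Andrena sp. B (B = 2.08).

Andrena sp. B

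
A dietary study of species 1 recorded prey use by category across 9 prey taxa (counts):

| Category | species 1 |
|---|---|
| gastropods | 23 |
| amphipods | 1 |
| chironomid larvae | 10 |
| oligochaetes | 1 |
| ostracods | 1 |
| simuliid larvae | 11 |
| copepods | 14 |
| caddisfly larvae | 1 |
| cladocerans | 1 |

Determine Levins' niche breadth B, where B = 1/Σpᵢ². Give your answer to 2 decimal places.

4.17

Proportions for species 1 (n=63): 23/63=0.3651, 1/63=0.0159, 10/63=0.1587, 1/63=0.0159, 1/63=0.0159, 11/63=0.1746, 14/63=0.2222, 1/63=0.0159, 1/63=0.0159
Σpᵢ² = 0.3651² + 0.0159² + 0.1587² + 0.0159² + 0.0159² + 0.1746² + 0.2222² + 0.0159² + 0.0159² = 0.133298 + 0.000253 + 0.025186 + 0.000253 + 0.000253 + 0.030485 + 0.049373 + 0.000253 + 0.000253 = 0.239607
B = 1 / 0.239607 = 4.1735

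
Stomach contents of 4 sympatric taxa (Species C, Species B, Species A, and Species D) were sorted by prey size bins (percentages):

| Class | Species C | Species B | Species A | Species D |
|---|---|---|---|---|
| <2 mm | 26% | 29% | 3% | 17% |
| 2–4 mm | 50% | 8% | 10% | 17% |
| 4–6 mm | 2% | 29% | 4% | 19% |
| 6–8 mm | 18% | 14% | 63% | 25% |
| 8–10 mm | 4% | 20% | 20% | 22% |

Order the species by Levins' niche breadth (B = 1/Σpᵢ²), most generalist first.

Species D > Species B > Species C > Species A

Convert percentages to proportions (divide by 100).
Σp_Cᵢ² = 0.26² + 0.50² + 0.02² + 0.18² + 0.04² = 0.0676 + 0.2500 + 0.0004 + 0.0324 + 0.0016 = 0.3520
B_C = 1 / 0.3520 = 2.8409
Σp_Bᵢ² = 0.29² + 0.08² + 0.29² + 0.14² + 0.20² = 0.0841 + 0.0064 + 0.0841 + 0.0196 + 0.0400 = 0.2342
B_B = 1 / 0.2342 = 4.2699
Σp_Aᵢ² = 0.03² + 0.10² + 0.04² + 0.63² + 0.20² = 0.0009 + 0.0100 + 0.0016 + 0.3969 + 0.0400 = 0.4494
B_A = 1 / 0.4494 = 2.2252
Σp_Dᵢ² = 0.17² + 0.17² + 0.19² + 0.25² + 0.22² = 0.0289 + 0.0289 + 0.0361 + 0.0625 + 0.0484 = 0.2048
B_D = 1 / 0.2048 = 4.8828
Ranking by B (broadest → narrowest): Species D (4.88) > Species B (4.27) > Species C (2.84) > Species A (2.23)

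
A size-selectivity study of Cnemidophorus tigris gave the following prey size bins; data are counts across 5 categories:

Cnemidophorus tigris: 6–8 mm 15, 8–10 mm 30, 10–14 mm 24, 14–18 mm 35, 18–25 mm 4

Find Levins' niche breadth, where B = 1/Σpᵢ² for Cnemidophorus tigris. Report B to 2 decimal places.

3.96

Proportions for Cnemidophorus tigris (n=108): 15/108=0.1389, 30/108=0.2778, 24/108=0.2222, 35/108=0.3241, 4/108=0.0370
Σpᵢ² = 0.1389² + 0.2778² + 0.2222² + 0.3241² + 0.0370² = 0.019293 + 0.077173 + 0.049373 + 0.105041 + 0.001369 = 0.252249
B = 1 / 0.252249 = 3.9643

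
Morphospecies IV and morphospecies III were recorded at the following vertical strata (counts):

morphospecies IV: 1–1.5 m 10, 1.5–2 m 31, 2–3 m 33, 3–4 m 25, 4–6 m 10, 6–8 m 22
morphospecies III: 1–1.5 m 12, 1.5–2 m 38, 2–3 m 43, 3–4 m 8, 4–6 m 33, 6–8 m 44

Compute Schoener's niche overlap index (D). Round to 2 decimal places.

Proportions for morphospecies IV (n=131): 10/131=0.0763, 31/131=0.2366, 33/131=0.2519, 25/131=0.1908, 10/131=0.0763, 22/131=0.1679
Proportions for morphospecies III (n=178): 12/178=0.0674, 38/178=0.2135, 43/178=0.2416, 8/178=0.0449, 33/178=0.1854, 44/178=0.2472
Σ|p₁ᵢ − p₂ᵢ| = 0.0089 + 0.0231 + 0.0103 + 0.1459 + 0.1091 + 0.0793 = 0.3766
D = 1 − ½ × 0.3766 = 1 − 0.18830 = 0.81170

0.81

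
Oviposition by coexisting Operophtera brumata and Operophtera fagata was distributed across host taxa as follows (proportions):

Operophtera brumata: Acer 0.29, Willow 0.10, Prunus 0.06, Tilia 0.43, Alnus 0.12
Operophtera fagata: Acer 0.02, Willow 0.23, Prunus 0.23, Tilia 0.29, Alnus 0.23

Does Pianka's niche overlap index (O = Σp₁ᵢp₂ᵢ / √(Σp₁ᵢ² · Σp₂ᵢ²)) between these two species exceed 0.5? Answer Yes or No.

Yes

Σ p₁ᵢp₂ᵢ = 0.0058 + 0.0230 + 0.0138 + 0.1247 + 0.0276 = 0.1949
Σp_1ᵢ² = 0.29² + 0.10² + 0.06² + 0.43² + 0.12² = 0.0841 + 0.0100 + 0.0036 + 0.1849 + 0.0144 = 0.2970
Σp_2ᵢ² = 0.02² + 0.23² + 0.23² + 0.29² + 0.23² = 0.0004 + 0.0529 + 0.0529 + 0.0841 + 0.0529 = 0.2432
O = 0.1949 / √(0.2970 × 0.2432) = 0.1949 / 0.26876 = 0.7252
O = 0.7252 > 0.5 → Yes.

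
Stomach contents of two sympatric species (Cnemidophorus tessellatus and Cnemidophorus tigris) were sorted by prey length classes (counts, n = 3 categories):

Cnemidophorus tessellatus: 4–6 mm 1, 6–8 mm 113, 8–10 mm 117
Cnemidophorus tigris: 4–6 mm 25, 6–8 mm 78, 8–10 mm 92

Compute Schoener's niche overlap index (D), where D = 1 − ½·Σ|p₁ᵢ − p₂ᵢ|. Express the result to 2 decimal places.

0.88

Proportions for Cnemidophorus tessellatus (n=231): 1/231=0.0043, 113/231=0.4892, 117/231=0.5065
Proportions for Cnemidophorus tigris (n=195): 25/195=0.1282, 78/195=0.4000, 92/195=0.4718
Σ|p₁ᵢ − p₂ᵢ| = 0.1239 + 0.0892 + 0.0347 = 0.2478
D = 1 − ½ × 0.2478 = 1 − 0.12390 = 0.87610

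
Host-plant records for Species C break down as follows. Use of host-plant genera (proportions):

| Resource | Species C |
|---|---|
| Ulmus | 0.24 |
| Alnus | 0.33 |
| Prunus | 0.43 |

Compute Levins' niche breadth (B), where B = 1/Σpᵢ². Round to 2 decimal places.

2.85

Σpᵢ² = 0.24² + 0.33² + 0.43² = 0.0576 + 0.1089 + 0.1849 = 0.3514
B = 1 / 0.3514 = 2.8458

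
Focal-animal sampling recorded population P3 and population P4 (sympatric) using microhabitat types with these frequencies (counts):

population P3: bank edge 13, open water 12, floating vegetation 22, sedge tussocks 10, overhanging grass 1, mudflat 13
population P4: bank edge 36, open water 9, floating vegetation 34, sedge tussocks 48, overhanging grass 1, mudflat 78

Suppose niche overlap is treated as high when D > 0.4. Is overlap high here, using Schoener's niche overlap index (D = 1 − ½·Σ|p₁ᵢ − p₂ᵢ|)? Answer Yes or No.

Yes

Proportions for population P3 (n=71): 13/71=0.1831, 12/71=0.1690, 22/71=0.3099, 10/71=0.1408, 1/71=0.0141, 13/71=0.1831
Proportions for population P4 (n=206): 36/206=0.1748, 9/206=0.0437, 34/206=0.1650, 48/206=0.2330, 1/206=0.0049, 78/206=0.3786
Σ|p₁ᵢ − p₂ᵢ| = 0.0083 + 0.1253 + 0.1449 + 0.0922 + 0.0092 + 0.1955 = 0.5754
D = 1 − ½ × 0.5754 = 1 − 0.28770 = 0.71230
D = 0.71230 > 0.4 → Yes.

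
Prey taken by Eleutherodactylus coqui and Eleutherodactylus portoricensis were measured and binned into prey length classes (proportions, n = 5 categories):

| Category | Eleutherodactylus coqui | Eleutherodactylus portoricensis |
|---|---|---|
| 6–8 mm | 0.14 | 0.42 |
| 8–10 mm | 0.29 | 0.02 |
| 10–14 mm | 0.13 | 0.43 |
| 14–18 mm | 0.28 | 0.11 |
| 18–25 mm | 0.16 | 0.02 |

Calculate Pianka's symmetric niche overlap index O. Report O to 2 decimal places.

Σ p₁ᵢp₂ᵢ = 0.0588 + 0.0058 + 0.0559 + 0.0308 + 0.0032 = 0.1545
Σp_1ᵢ² = 0.14² + 0.29² + 0.13² + 0.28² + 0.16² = 0.0196 + 0.0841 + 0.0169 + 0.0784 + 0.0256 = 0.2246
Σp_2ᵢ² = 0.42² + 0.02² + 0.43² + 0.11² + 0.02² = 0.1764 + 0.0004 + 0.1849 + 0.0121 + 0.0004 = 0.3742
O = 0.1545 / √(0.2246 × 0.3742) = 0.1545 / 0.28991 = 0.5329

0.53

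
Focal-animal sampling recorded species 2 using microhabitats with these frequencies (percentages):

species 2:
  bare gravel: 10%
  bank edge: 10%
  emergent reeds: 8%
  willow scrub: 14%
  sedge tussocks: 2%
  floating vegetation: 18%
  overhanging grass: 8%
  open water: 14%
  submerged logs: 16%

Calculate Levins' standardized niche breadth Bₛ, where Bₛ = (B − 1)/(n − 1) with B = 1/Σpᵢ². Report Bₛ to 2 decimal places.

0.83

Convert percentages to proportions (divide by 100).
Σpᵢ² = 0.10² + 0.10² + 0.08² + 0.14² + 0.02² + 0.18² + 0.08² + 0.14² + 0.16² = 0.0100 + 0.0100 + 0.0064 + 0.0196 + 0.0004 + 0.0324 + 0.0064 + 0.0196 + 0.0256 = 0.1304
B = 1 / 0.1304 = 7.6687
Bₛ = (B − 1)/(n − 1) = (7.6687 − 1)/(9 − 1) = 6.6687/8 = 0.8336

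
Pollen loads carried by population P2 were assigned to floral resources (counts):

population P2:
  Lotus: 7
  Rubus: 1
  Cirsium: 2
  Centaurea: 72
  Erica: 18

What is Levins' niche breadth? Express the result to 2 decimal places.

1.80

Proportions for population P2 (n=100): 7/100=0.0700, 1/100=0.0100, 2/100=0.0200, 72/100=0.7200, 18/100=0.1800
Σpᵢ² = 0.0700² + 0.0100² + 0.0200² + 0.7200² + 0.1800² = 0.004900 + 0.000100 + 0.000400 + 0.518400 + 0.032400 = 0.556200
B = 1 / 0.556200 = 1.7979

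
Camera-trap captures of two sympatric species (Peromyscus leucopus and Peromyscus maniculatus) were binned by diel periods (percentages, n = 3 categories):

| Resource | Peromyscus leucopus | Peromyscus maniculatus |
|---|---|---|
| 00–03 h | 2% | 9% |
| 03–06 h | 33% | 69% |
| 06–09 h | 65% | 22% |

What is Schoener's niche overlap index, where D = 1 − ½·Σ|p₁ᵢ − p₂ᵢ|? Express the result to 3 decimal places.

0.570

Convert percentages to proportions (divide by 100).
Σ|p₁ᵢ − p₂ᵢ| = 0.07 + 0.36 + 0.43 = 0.86
D = 1 − ½ × 0.86 = 1 − 0.430 = 0.57000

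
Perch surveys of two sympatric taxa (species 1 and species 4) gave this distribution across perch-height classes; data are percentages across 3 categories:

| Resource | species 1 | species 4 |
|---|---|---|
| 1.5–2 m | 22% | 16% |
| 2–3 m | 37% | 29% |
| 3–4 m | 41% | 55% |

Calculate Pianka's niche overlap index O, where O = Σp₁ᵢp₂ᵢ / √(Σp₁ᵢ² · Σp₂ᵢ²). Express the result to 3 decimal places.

Convert percentages to proportions (divide by 100).
Σ p₁ᵢp₂ᵢ = 0.0352 + 0.1073 + 0.2255 = 0.3680
Σp_1ᵢ² = 0.22² + 0.37² + 0.41² = 0.0484 + 0.1369 + 0.1681 = 0.3534
Σp_2ᵢ² = 0.16² + 0.29² + 0.55² = 0.0256 + 0.0841 + 0.3025 = 0.4122
O = 0.3680 / √(0.3534 × 0.4122) = 0.3680 / 0.381669 = 0.96419

0.964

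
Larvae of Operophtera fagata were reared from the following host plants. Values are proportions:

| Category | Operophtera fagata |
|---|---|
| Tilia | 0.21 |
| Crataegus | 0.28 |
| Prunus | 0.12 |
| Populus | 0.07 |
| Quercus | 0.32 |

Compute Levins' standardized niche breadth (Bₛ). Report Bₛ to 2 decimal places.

0.77

Σpᵢ² = 0.21² + 0.28² + 0.12² + 0.07² + 0.32² = 0.0441 + 0.0784 + 0.0144 + 0.0049 + 0.1024 = 0.2442
B = 1 / 0.2442 = 4.0950
Bₛ = (B − 1)/(n − 1) = (4.0950 − 1)/(5 − 1) = 3.0950/4 = 0.7738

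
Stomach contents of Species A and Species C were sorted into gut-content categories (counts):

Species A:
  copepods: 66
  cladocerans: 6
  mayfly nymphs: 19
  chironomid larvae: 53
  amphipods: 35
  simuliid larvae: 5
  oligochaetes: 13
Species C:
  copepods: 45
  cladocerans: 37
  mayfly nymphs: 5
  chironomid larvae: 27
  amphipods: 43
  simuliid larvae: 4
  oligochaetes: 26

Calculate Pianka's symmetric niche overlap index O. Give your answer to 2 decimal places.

Proportions for Species A (n=197): 66/197=0.3350, 6/197=0.0305, 19/197=0.0964, 53/197=0.2690, 35/197=0.1777, 5/197=0.0254, 13/197=0.0660
Proportions for Species C (n=187): 45/187=0.2406, 37/187=0.1979, 5/187=0.0267, 27/187=0.1444, 43/187=0.2299, 4/187=0.0214, 26/187=0.1390
Σ p₁ᵢp₂ᵢ = 0.080601 + 0.006036 + 0.002574 + 0.038844 + 0.040853 + 0.000544 + 0.009174 = 0.178626
Σp_1ᵢ² = 0.3350² + 0.0305² + 0.0964² + 0.2690² + 0.1777² + 0.0254² + 0.0660² = 0.112225 + 0.000930 + 0.009293 + 0.072361 + 0.031577 + 0.000645 + 0.004356 = 0.231387
Σp_2ᵢ² = 0.2406² + 0.1979² + 0.0267² + 0.1444² + 0.2299² + 0.0214² + 0.1390² = 0.057888 + 0.039164 + 0.000713 + 0.020851 + 0.052854 + 0.000458 + 0.019321 = 0.191249
O = 0.178626 / √(0.231387 × 0.191249) = 0.178626 / 0.2103629 = 0.8491

0.85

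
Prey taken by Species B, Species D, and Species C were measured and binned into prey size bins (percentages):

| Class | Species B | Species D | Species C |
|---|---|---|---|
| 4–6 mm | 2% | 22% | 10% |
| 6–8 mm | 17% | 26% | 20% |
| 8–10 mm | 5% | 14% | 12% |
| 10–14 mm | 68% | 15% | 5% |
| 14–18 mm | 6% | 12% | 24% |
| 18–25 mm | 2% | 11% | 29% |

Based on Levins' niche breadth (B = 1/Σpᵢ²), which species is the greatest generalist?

Convert percentages to proportions (divide by 100).
Σp_Bᵢ² = 0.02² + 0.17² + 0.05² + 0.68² + 0.06² + 0.02² = 0.0004 + 0.0289 + 0.0025 + 0.4624 + 0.0036 + 0.0004 = 0.4982
B_B = 1 / 0.4982 = 2.0072
Σp_Dᵢ² = 0.22² + 0.26² + 0.14² + 0.15² + 0.12² + 0.11² = 0.0484 + 0.0676 + 0.0196 + 0.0225 + 0.0144 + 0.0121 = 0.1846
B_D = 1 / 0.1846 = 5.4171
Σp_Cᵢ² = 0.10² + 0.20² + 0.12² + 0.05² + 0.24² + 0.29² = 0.0100 + 0.0400 + 0.0144 + 0.0025 + 0.0576 + 0.0841 = 0.2086
B_C = 1 / 0.2086 = 4.7939
Highest B → broadest niche (most generalist): Species D (B = 5.42).

Species D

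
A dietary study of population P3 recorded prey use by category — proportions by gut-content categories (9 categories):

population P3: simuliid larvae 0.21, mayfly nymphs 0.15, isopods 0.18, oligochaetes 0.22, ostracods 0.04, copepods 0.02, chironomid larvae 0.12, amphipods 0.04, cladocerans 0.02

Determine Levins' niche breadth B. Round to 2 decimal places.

Σpᵢ² = 0.21² + 0.15² + 0.18² + 0.22² + 0.04² + 0.02² + 0.12² + 0.04² + 0.02² = 0.0441 + 0.0225 + 0.0324 + 0.0484 + 0.0016 + 0.0004 + 0.0144 + 0.0016 + 0.0004 = 0.1658
B = 1 / 0.1658 = 6.0314

6.03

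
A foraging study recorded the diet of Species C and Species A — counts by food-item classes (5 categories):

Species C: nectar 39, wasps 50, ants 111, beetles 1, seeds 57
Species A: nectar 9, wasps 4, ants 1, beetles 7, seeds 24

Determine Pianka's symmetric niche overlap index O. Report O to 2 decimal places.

0.54

Proportions for Species C (n=258): 39/258=0.1512, 50/258=0.1938, 111/258=0.4302, 1/258=0.0039, 57/258=0.2209
Proportions for Species A (n=45): 9/45=0.2000, 4/45=0.0889, 1/45=0.0222, 7/45=0.1556, 24/45=0.5333
Σ p₁ᵢp₂ᵢ = 0.030240 + 0.017229 + 0.009550 + 0.000607 + 0.117806 = 0.175432
Σp_1ᵢ² = 0.1512² + 0.1938² + 0.4302² + 0.0039² + 0.2209² = 0.022861 + 0.037558 + 0.185072 + 0.000015 + 0.048797 = 0.294303
Σp_2ᵢ² = 0.2000² + 0.0889² + 0.0222² + 0.1556² + 0.5333² = 0.040000 + 0.007903 + 0.000493 + 0.024211 + 0.284409 = 0.357016
O = 0.175432 / √(0.294303 × 0.357016) = 0.175432 / 0.3241464 = 0.5412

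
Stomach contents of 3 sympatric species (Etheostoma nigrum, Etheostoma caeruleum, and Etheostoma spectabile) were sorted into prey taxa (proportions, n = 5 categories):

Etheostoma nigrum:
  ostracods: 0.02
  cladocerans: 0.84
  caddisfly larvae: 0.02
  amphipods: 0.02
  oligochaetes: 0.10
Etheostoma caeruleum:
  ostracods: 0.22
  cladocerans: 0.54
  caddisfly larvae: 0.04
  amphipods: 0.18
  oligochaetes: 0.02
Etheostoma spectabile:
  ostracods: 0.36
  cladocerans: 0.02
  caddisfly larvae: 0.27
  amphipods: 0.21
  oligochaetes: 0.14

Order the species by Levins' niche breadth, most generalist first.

Σp_nigrᵢ² = 0.02² + 0.84² + 0.02² + 0.02² + 0.10² = 0.0004 + 0.7056 + 0.0004 + 0.0004 + 0.0100 = 0.7168
B_nigr = 1 / 0.7168 = 1.3951
Σp_caerᵢ² = 0.22² + 0.54² + 0.04² + 0.18² + 0.02² = 0.0484 + 0.2916 + 0.0016 + 0.0324 + 0.0004 = 0.3744
B_caer = 1 / 0.3744 = 2.6709
Σp_specᵢ² = 0.36² + 0.02² + 0.27² + 0.21² + 0.14² = 0.1296 + 0.0004 + 0.0729 + 0.0441 + 0.0196 = 0.2666
B_spec = 1 / 0.2666 = 3.7509
Ranking by B (broadest → narrowest): Etheostoma spectabile (3.75) > Etheostoma caeruleum (2.67) > Etheostoma nigrum (1.40)

Etheostoma spectabile > Etheostoma caeruleum > Etheostoma nigrum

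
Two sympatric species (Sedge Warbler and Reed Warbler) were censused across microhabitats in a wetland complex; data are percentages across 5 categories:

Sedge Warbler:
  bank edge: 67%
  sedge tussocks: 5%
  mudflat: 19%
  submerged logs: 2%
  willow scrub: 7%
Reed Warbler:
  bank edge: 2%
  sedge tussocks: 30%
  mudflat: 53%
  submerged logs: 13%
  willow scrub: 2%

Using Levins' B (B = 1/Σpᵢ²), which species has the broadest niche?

Convert percentages to proportions (divide by 100).
Σp_Sedgᵢ² = 0.67² + 0.05² + 0.19² + 0.02² + 0.07² = 0.4489 + 0.0025 + 0.0361 + 0.0004 + 0.0049 = 0.4928
B_Sedg = 1 / 0.4928 = 2.0292
Σp_Reedᵢ² = 0.02² + 0.30² + 0.53² + 0.13² + 0.02² = 0.0004 + 0.0900 + 0.2809 + 0.0169 + 0.0004 = 0.3886
B_Reed = 1 / 0.3886 = 2.5733
Highest B → broadest niche (most generalist): Reed Warbler (B = 2.57).

Reed Warbler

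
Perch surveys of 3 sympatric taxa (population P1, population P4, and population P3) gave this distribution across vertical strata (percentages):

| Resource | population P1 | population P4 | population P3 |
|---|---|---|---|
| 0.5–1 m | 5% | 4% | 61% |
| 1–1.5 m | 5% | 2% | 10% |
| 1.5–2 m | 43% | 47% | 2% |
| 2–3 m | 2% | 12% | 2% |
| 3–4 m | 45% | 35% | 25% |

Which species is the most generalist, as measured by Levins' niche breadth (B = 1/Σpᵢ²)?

Convert percentages to proportions (divide by 100).
Σp_P1ᵢ² = 0.05² + 0.05² + 0.43² + 0.02² + 0.45² = 0.0025 + 0.0025 + 0.1849 + 0.0004 + 0.2025 = 0.3928
B_P1 = 1 / 0.3928 = 2.5458
Σp_P4ᵢ² = 0.04² + 0.02² + 0.47² + 0.12² + 0.35² = 0.0016 + 0.0004 + 0.2209 + 0.0144 + 0.1225 = 0.3598
B_P4 = 1 / 0.3598 = 2.7793
Σp_P3ᵢ² = 0.61² + 0.10² + 0.02² + 0.02² + 0.25² = 0.3721 + 0.0100 + 0.0004 + 0.0004 + 0.0625 = 0.4454
B_P3 = 1 / 0.4454 = 2.2452
Highest B → broadest niche (most generalist): population P4 (B = 2.78).

population P4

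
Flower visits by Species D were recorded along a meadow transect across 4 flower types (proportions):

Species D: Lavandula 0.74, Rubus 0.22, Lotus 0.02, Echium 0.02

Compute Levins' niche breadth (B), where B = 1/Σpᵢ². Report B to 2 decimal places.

1.68

Σpᵢ² = 0.74² + 0.22² + 0.02² + 0.02² = 0.5476 + 0.0484 + 0.0004 + 0.0004 = 0.5968
B = 1 / 0.5968 = 1.6756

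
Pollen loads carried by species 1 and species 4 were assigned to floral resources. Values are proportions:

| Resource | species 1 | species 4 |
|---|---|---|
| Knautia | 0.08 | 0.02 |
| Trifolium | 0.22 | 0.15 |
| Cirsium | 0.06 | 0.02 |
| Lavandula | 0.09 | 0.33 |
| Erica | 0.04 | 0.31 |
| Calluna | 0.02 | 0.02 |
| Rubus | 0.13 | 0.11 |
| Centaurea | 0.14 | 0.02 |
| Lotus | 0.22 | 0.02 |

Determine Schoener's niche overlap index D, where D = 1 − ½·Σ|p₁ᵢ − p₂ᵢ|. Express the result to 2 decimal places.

0.49

Σ|p₁ᵢ − p₂ᵢ| = 0.06 + 0.07 + 0.04 + 0.24 + 0.27 + 0.00 + 0.02 + 0.12 + 0.20 = 1.02
D = 1 − ½ × 1.02 = 1 − 0.510 = 0.4900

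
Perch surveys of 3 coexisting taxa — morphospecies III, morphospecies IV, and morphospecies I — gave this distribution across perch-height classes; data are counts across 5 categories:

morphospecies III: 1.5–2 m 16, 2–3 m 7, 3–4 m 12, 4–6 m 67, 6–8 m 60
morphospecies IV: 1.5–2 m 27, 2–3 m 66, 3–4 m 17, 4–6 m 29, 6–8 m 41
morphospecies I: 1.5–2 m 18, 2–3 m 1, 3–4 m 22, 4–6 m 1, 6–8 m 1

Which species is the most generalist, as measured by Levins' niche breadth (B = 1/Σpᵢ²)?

Proportions for morphospecies III (n=162): 16/162=0.0988, 7/162=0.0432, 12/162=0.0741, 67/162=0.4136, 60/162=0.3704
Proportions for morphospecies IV (n=180): 27/180=0.1500, 66/180=0.3667, 17/180=0.0944, 29/180=0.1611, 41/180=0.2278
Proportions for morphospecies I (n=43): 18/43=0.4186, 1/43=0.0233, 22/43=0.5116, 1/43=0.0233, 1/43=0.0233
Σp_IIIᵢ² = 0.0988² + 0.0432² + 0.0741² + 0.4136² + 0.3704² = 0.009761 + 0.001866 + 0.005491 + 0.171065 + 0.137196 = 0.325379
B_III = 1 / 0.325379 = 3.0733
Σp_IVᵢ² = 0.1500² + 0.3667² + 0.0944² + 0.1611² + 0.2278² = 0.022500 + 0.134469 + 0.008911 + 0.025953 + 0.051893 = 0.243726
B_IV = 1 / 0.243726 = 4.1030
Σp_Iᵢ² = 0.4186² + 0.0233² + 0.5116² + 0.0233² + 0.0233² = 0.175226 + 0.000543 + 0.261735 + 0.000543 + 0.000543 = 0.438590
B_I = 1 / 0.438590 = 2.2800
Highest B → broadest niche (most generalist): morphospecies IV (B = 4.10).

morphospecies IV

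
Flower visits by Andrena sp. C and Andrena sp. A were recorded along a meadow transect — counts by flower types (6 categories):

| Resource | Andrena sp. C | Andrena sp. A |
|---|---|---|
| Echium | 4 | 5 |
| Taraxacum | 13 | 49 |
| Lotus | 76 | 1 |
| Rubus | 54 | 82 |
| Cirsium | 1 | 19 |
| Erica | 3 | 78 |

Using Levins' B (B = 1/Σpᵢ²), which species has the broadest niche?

Andrena sp. A

Proportions for Andrena sp. C (n=151): 4/151=0.0265, 13/151=0.0861, 76/151=0.5033, 54/151=0.3576, 1/151=0.0066, 3/151=0.0199
Proportions for Andrena sp. A (n=234): 5/234=0.0214, 49/234=0.2094, 1/234=0.0043, 82/234=0.3504, 19/234=0.0812, 78/234=0.3333
Σp_Cᵢ² = 0.0265² + 0.0861² + 0.5033² + 0.3576² + 0.0066² + 0.0199² = 0.000702 + 0.007413 + 0.253311 + 0.127878 + 0.000044 + 0.000396 = 0.389744
B_C = 1 / 0.389744 = 2.5658
Σp_Aᵢ² = 0.0214² + 0.2094² + 0.0043² + 0.3504² + 0.0812² + 0.3333² = 0.000458 + 0.043848 + 0.000018 + 0.122780 + 0.006593 + 0.111089 = 0.284786
B_A = 1 / 0.284786 = 3.5114
Highest B → broadest niche (most generalist): Andrena sp. A (B = 3.51).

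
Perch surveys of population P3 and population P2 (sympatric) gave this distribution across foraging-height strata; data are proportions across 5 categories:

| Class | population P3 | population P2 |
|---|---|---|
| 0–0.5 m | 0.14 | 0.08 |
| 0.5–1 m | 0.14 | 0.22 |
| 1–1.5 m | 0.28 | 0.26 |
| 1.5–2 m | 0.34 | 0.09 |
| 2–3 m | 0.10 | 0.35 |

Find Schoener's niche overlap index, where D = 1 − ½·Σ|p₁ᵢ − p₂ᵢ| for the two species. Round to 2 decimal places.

Σ|p₁ᵢ − p₂ᵢ| = 0.06 + 0.08 + 0.02 + 0.25 + 0.25 = 0.66
D = 1 − ½ × 0.66 = 1 − 0.330 = 0.6700

0.67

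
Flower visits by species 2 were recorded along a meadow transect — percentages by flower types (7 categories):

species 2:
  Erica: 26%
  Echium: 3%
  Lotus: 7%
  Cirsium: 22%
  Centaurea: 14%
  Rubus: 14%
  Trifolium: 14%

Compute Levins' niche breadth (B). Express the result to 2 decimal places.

5.54

Convert percentages to proportions (divide by 100).
Σpᵢ² = 0.26² + 0.03² + 0.07² + 0.22² + 0.14² + 0.14² + 0.14² = 0.0676 + 0.0009 + 0.0049 + 0.0484 + 0.0196 + 0.0196 + 0.0196 = 0.1806
B = 1 / 0.1806 = 5.5371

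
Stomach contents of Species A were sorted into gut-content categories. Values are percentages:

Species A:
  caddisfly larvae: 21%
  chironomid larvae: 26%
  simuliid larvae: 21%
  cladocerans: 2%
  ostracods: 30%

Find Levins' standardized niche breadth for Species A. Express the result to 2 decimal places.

0.77

Convert percentages to proportions (divide by 100).
Σpᵢ² = 0.21² + 0.26² + 0.21² + 0.02² + 0.30² = 0.0441 + 0.0676 + 0.0441 + 0.0004 + 0.0900 = 0.2462
B = 1 / 0.2462 = 4.0617
Bₛ = (B − 1)/(n − 1) = (4.0617 − 1)/(5 − 1) = 3.0617/4 = 0.7654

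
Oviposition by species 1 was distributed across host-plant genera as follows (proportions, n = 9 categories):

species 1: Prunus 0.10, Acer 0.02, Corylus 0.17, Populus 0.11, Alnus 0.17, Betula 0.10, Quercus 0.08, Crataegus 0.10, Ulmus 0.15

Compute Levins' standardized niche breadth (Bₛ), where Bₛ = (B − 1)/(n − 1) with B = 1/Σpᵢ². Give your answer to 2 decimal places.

0.84

Σpᵢ² = 0.10² + 0.02² + 0.17² + 0.11² + 0.17² + 0.10² + 0.08² + 0.10² + 0.15² = 0.0100 + 0.0004 + 0.0289 + 0.0121 + 0.0289 + 0.0100 + 0.0064 + 0.0100 + 0.0225 = 0.1292
B = 1 / 0.1292 = 7.7399
Bₛ = (B − 1)/(n − 1) = (7.7399 − 1)/(9 − 1) = 6.7399/8 = 0.8425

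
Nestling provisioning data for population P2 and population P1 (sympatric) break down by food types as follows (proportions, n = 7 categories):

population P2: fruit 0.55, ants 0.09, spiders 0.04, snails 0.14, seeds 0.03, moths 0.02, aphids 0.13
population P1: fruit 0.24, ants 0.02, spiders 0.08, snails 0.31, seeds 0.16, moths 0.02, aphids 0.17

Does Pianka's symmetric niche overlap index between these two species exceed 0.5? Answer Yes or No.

Yes

Σ p₁ᵢp₂ᵢ = 0.1320 + 0.0018 + 0.0032 + 0.0434 + 0.0048 + 0.0004 + 0.0221 = 0.2077
Σp_1ᵢ² = 0.55² + 0.09² + 0.04² + 0.14² + 0.03² + 0.02² + 0.13² = 0.3025 + 0.0081 + 0.0016 + 0.0196 + 0.0009 + 0.0004 + 0.0169 = 0.3500
Σp_2ᵢ² = 0.24² + 0.02² + 0.08² + 0.31² + 0.16² + 0.02² + 0.17² = 0.0576 + 0.0004 + 0.0064 + 0.0961 + 0.0256 + 0.0004 + 0.0289 = 0.2154
O = 0.2077 / √(0.3500 × 0.2154) = 0.2077 / 0.27457 = 0.7565
O = 0.7565 > 0.5 → Yes.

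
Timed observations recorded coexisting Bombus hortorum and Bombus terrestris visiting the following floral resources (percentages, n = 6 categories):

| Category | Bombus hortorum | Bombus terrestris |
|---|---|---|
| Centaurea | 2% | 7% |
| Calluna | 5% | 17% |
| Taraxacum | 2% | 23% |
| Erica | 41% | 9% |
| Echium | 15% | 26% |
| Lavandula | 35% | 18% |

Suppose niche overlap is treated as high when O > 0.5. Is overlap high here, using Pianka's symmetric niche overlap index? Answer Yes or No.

Yes

Convert percentages to proportions (divide by 100).
Σ p₁ᵢp₂ᵢ = 0.0014 + 0.0085 + 0.0046 + 0.0369 + 0.0390 + 0.0630 = 0.1534
Σp_1ᵢ² = 0.02² + 0.05² + 0.02² + 0.41² + 0.15² + 0.35² = 0.0004 + 0.0025 + 0.0004 + 0.1681 + 0.0225 + 0.1225 = 0.3164
Σp_2ᵢ² = 0.07² + 0.17² + 0.23² + 0.09² + 0.26² + 0.18² = 0.0049 + 0.0289 + 0.0529 + 0.0081 + 0.0676 + 0.0324 = 0.1948
O = 0.1534 / √(0.3164 × 0.1948) = 0.1534 / 0.24826 = 0.6179
O = 0.6179 > 0.5 → Yes.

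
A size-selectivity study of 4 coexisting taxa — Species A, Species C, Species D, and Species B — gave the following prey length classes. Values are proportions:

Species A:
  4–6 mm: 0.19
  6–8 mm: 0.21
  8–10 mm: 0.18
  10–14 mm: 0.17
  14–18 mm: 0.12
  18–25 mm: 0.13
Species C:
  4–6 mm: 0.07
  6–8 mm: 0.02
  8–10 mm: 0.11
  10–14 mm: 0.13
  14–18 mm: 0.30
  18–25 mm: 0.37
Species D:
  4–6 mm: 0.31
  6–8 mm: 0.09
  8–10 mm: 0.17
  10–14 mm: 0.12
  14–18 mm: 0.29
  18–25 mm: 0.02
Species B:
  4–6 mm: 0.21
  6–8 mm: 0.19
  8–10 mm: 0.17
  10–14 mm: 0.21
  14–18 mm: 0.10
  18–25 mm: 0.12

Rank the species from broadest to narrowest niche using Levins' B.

Species A > Species B > Species D > Species C

Σp_Aᵢ² = 0.19² + 0.21² + 0.18² + 0.17² + 0.12² + 0.13² = 0.0361 + 0.0441 + 0.0324 + 0.0289 + 0.0144 + 0.0169 = 0.1728
B_A = 1 / 0.1728 = 5.7870
Σp_Cᵢ² = 0.07² + 0.02² + 0.11² + 0.13² + 0.30² + 0.37² = 0.0049 + 0.0004 + 0.0121 + 0.0169 + 0.0900 + 0.1369 = 0.2612
B_C = 1 / 0.2612 = 3.8285
Σp_Dᵢ² = 0.31² + 0.09² + 0.17² + 0.12² + 0.29² + 0.02² = 0.0961 + 0.0081 + 0.0289 + 0.0144 + 0.0841 + 0.0004 = 0.2320
B_D = 1 / 0.2320 = 4.3103
Σp_Bᵢ² = 0.21² + 0.19² + 0.17² + 0.21² + 0.10² + 0.12² = 0.0441 + 0.0361 + 0.0289 + 0.0441 + 0.0100 + 0.0144 = 0.1776
B_B = 1 / 0.1776 = 5.6306
Ranking by B (broadest → narrowest): Species A (5.79) > Species B (5.63) > Species D (4.31) > Species C (3.83)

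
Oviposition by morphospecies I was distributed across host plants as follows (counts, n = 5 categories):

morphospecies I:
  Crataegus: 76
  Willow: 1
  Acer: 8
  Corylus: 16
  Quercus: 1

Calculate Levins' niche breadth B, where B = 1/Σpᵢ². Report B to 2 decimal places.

Proportions for morphospecies I (n=102): 76/102=0.7451, 1/102=0.0098, 8/102=0.0784, 16/102=0.1569, 1/102=0.0098
Σpᵢ² = 0.7451² + 0.0098² + 0.0784² + 0.1569² + 0.0098² = 0.555174 + 0.000096 + 0.006147 + 0.024618 + 0.000096 = 0.586131
B = 1 / 0.586131 = 1.7061

1.71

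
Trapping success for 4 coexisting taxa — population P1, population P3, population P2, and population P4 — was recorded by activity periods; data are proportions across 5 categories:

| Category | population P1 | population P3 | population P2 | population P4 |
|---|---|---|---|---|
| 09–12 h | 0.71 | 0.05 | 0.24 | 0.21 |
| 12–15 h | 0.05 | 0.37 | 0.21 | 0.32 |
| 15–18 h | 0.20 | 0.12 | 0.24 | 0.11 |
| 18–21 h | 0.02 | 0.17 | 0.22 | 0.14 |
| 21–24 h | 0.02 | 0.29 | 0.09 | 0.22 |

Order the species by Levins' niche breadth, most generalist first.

population P2 > population P4 > population P3 > population P1

Σp_P1ᵢ² = 0.71² + 0.05² + 0.20² + 0.02² + 0.02² = 0.5041 + 0.0025 + 0.0400 + 0.0004 + 0.0004 = 0.5474
B_P1 = 1 / 0.5474 = 1.8268
Σp_P3ᵢ² = 0.05² + 0.37² + 0.12² + 0.17² + 0.29² = 0.0025 + 0.1369 + 0.0144 + 0.0289 + 0.0841 = 0.2668
B_P3 = 1 / 0.2668 = 3.7481
Σp_P2ᵢ² = 0.24² + 0.21² + 0.24² + 0.22² + 0.09² = 0.0576 + 0.0441 + 0.0576 + 0.0484 + 0.0081 = 0.2158
B_P2 = 1 / 0.2158 = 4.6339
Σp_P4ᵢ² = 0.21² + 0.32² + 0.11² + 0.14² + 0.22² = 0.0441 + 0.1024 + 0.0121 + 0.0196 + 0.0484 = 0.2266
B_P4 = 1 / 0.2266 = 4.4131
Ranking by B (broadest → narrowest): population P2 (4.63) > population P4 (4.41) > population P3 (3.75) > population P1 (1.83)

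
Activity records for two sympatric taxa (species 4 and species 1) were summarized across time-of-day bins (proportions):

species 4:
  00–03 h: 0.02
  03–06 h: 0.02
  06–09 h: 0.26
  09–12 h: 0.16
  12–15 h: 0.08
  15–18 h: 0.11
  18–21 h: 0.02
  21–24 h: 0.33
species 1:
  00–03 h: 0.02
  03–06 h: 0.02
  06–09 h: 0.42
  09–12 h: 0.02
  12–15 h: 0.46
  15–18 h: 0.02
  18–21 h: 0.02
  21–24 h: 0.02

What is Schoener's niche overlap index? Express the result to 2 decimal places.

Σ|p₁ᵢ − p₂ᵢ| = 0.00 + 0.00 + 0.16 + 0.14 + 0.38 + 0.09 + 0.00 + 0.31 = 1.08
D = 1 − ½ × 1.08 = 1 − 0.540 = 0.4600

0.46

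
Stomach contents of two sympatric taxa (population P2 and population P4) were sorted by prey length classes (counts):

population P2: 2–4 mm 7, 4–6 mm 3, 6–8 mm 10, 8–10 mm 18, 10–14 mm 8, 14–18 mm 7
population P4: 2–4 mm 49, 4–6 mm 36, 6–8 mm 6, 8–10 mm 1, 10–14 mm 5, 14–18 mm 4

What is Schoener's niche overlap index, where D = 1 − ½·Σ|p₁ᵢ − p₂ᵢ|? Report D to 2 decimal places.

Proportions for population P2 (n=53): 7/53=0.1321, 3/53=0.0566, 10/53=0.1887, 18/53=0.3396, 8/53=0.1509, 7/53=0.1321
Proportions for population P4 (n=101): 49/101=0.4851, 36/101=0.3564, 6/101=0.0594, 1/101=0.0099, 5/101=0.0495, 4/101=0.0396
Σ|p₁ᵢ − p₂ᵢ| = 0.3530 + 0.2998 + 0.1293 + 0.3297 + 0.1014 + 0.0925 = 1.3057
D = 1 − ½ × 1.3057 = 1 − 0.65285 = 0.34715

0.35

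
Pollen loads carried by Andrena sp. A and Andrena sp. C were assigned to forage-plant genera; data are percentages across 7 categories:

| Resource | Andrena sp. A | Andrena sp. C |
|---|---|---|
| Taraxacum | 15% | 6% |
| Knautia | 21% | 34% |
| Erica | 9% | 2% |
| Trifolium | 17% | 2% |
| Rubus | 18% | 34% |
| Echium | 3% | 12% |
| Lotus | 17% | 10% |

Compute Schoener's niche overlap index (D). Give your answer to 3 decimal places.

Convert percentages to proportions (divide by 100).
Σ|p₁ᵢ − p₂ᵢ| = 0.09 + 0.13 + 0.07 + 0.15 + 0.16 + 0.09 + 0.07 = 0.76
D = 1 − ½ × 0.76 = 1 − 0.380 = 0.62000

0.620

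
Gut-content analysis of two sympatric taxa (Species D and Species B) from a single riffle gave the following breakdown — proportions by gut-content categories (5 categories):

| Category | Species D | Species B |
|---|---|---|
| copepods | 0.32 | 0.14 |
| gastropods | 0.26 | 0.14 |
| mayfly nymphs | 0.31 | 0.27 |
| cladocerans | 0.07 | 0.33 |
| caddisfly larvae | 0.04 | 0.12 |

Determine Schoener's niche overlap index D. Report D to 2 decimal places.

0.66

Σ|p₁ᵢ − p₂ᵢ| = 0.18 + 0.12 + 0.04 + 0.26 + 0.08 = 0.68
D = 1 − ½ × 0.68 = 1 − 0.340 = 0.6600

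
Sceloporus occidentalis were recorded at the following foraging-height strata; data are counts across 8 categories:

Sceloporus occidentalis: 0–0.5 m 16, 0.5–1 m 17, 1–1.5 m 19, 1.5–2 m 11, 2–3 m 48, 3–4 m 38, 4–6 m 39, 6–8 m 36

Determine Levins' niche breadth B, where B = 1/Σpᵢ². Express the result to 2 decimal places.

Proportions for Sceloporus occidentalis (n=224): 16/224=0.0714, 17/224=0.0759, 19/224=0.0848, 11/224=0.0491, 48/224=0.2143, 38/224=0.1696, 39/224=0.1741, 36/224=0.1607
Σpᵢ² = 0.0714² + 0.0759² + 0.0848² + 0.0491² + 0.2143² + 0.1696² + 0.1741² + 0.1607² = 0.005098 + 0.005761 + 0.007191 + 0.002411 + 0.045924 + 0.028764 + 0.030311 + 0.025824 = 0.151284
B = 1 / 0.151284 = 6.6101

6.61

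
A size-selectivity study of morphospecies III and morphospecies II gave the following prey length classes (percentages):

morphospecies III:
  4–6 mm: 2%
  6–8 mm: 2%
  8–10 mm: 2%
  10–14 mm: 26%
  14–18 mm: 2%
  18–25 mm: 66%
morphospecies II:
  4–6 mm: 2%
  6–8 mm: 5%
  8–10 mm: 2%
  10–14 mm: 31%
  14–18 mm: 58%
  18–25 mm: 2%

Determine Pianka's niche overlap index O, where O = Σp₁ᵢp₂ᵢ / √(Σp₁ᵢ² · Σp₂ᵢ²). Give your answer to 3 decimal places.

0.228

Convert percentages to proportions (divide by 100).
Σ p₁ᵢp₂ᵢ = 0.0004 + 0.0010 + 0.0004 + 0.0806 + 0.0116 + 0.0132 = 0.1072
Σp_1ᵢ² = 0.02² + 0.02² + 0.02² + 0.26² + 0.02² + 0.66² = 0.0004 + 0.0004 + 0.0004 + 0.0676 + 0.0004 + 0.4356 = 0.5048
Σp_2ᵢ² = 0.02² + 0.05² + 0.02² + 0.31² + 0.58² + 0.02² = 0.0004 + 0.0025 + 0.0004 + 0.0961 + 0.3364 + 0.0004 = 0.4362
O = 0.1072 / √(0.5048 × 0.4362) = 0.1072 / 0.469248 = 0.22845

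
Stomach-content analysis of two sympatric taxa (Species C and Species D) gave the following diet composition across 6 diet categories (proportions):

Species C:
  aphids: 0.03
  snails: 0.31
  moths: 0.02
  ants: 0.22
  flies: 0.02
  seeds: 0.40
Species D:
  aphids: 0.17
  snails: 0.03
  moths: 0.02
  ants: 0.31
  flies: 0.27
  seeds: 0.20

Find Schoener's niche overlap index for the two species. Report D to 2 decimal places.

Σ|p₁ᵢ − p₂ᵢ| = 0.14 + 0.28 + 0.00 + 0.09 + 0.25 + 0.20 = 0.96
D = 1 − ½ × 0.96 = 1 − 0.480 = 0.5200

0.52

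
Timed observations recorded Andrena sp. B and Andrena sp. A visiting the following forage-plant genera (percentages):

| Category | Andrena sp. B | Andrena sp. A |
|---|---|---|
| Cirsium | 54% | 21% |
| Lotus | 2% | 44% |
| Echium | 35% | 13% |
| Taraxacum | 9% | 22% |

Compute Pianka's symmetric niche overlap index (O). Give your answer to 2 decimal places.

0.52

Convert percentages to proportions (divide by 100).
Σ p₁ᵢp₂ᵢ = 0.1134 + 0.0088 + 0.0455 + 0.0198 = 0.1875
Σp_1ᵢ² = 0.54² + 0.02² + 0.35² + 0.09² = 0.2916 + 0.0004 + 0.1225 + 0.0081 = 0.4226
Σp_2ᵢ² = 0.21² + 0.44² + 0.13² + 0.22² = 0.0441 + 0.1936 + 0.0169 + 0.0484 = 0.3030
O = 0.1875 / √(0.4226 × 0.3030) = 0.1875 / 0.35784 = 0.5240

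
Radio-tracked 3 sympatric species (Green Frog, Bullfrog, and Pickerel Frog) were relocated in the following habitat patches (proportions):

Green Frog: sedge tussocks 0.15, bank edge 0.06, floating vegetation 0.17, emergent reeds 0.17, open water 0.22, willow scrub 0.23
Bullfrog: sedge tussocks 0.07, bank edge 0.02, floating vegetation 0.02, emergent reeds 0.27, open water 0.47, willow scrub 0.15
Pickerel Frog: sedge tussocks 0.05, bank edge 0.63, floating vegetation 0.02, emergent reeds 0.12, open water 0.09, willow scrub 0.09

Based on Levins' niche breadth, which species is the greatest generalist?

Green Frog

Σp_Greeᵢ² = 0.15² + 0.06² + 0.17² + 0.17² + 0.22² + 0.23² = 0.0225 + 0.0036 + 0.0289 + 0.0289 + 0.0484 + 0.0529 = 0.1852
B_Gree = 1 / 0.1852 = 5.3996
Σp_Bullᵢ² = 0.07² + 0.02² + 0.02² + 0.27² + 0.47² + 0.15² = 0.0049 + 0.0004 + 0.0004 + 0.0729 + 0.2209 + 0.0225 = 0.3220
B_Bull = 1 / 0.3220 = 3.1056
Σp_Pickᵢ² = 0.05² + 0.63² + 0.02² + 0.12² + 0.09² + 0.09² = 0.0025 + 0.3969 + 0.0004 + 0.0144 + 0.0081 + 0.0081 = 0.4304
B_Pick = 1 / 0.4304 = 2.3234
Highest B → broadest niche (most generalist): Green Frog (B = 5.40).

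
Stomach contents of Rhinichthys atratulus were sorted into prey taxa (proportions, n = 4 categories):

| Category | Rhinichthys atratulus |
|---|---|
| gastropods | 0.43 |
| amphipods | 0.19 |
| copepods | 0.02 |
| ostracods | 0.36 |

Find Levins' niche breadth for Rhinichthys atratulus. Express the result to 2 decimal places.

2.85

Σpᵢ² = 0.43² + 0.19² + 0.02² + 0.36² = 0.1849 + 0.0361 + 0.0004 + 0.1296 = 0.3510
B = 1 / 0.3510 = 2.8490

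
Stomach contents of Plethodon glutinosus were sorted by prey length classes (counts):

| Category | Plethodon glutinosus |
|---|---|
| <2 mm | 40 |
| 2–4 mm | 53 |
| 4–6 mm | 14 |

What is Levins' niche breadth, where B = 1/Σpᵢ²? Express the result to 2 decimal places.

Proportions for Plethodon glutinosus (n=107): 40/107=0.3738, 53/107=0.4953, 14/107=0.1308
Σpᵢ² = 0.3738² + 0.4953² + 0.1308² = 0.139726 + 0.245322 + 0.017109 = 0.402157
B = 1 / 0.402157 = 2.4866

2.49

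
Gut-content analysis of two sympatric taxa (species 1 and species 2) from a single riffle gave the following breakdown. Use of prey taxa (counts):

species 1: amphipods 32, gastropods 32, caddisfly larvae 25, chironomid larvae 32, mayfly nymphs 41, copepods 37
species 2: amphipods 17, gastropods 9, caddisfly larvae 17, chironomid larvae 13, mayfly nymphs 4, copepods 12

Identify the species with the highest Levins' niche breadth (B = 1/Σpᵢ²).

species 1

Proportions for species 1 (n=199): 32/199=0.1608, 32/199=0.1608, 25/199=0.1256, 32/199=0.1608, 41/199=0.2060, 37/199=0.1859
Proportions for species 2 (n=72): 17/72=0.2361, 9/72=0.1250, 17/72=0.2361, 13/72=0.1806, 4/72=0.0556, 12/72=0.1667
Σp_1ᵢ² = 0.1608² + 0.1608² + 0.1256² + 0.1608² + 0.2060² + 0.1859² = 0.025857 + 0.025857 + 0.015775 + 0.025857 + 0.042436 + 0.034559 = 0.170341
B_1 = 1 / 0.170341 = 5.8706
Σp_2ᵢ² = 0.2361² + 0.1250² + 0.2361² + 0.1806² + 0.0556² + 0.1667² = 0.055743 + 0.015625 + 0.055743 + 0.032616 + 0.003091 + 0.027789 = 0.190607
B_2 = 1 / 0.190607 = 5.2464
Highest B → broadest niche (most generalist): species 1 (B = 5.87).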